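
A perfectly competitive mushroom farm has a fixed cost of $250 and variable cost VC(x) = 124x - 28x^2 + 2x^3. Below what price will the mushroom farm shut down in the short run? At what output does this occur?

$26 per unit, at x = 7

The shutdown price is the minimum of AVC. VC = 124x - 28x^2 + 2x^3, so AVC = 124 - 28x + 2x^2.
dAVC/dx = -28 + 4x = 0 gives x = 7. min AVC = 124 - 28·7 + 2·7^2 = 26.
So the shutdown price is $26.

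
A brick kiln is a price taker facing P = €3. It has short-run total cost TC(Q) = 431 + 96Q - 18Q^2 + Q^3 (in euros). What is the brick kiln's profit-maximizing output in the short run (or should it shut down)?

Shut down

Variable cost is VC = 96Q - 18Q^2 + Q^3, so AVC = VC/Q = 96 - 18Q + Q^2 and MC = dTC/dQ = 96 - 36Q + 3Q^2.
AVC hits its minimum where MC = AVC, at Q = 9, giving min AVC = 96 - 18·9 + 9^2 = €15.
With P < min AVC (€3 < €15), every unit sold adds to the loss.
The firm minimizes its loss by shutting down and losing only its fixed cost of €431.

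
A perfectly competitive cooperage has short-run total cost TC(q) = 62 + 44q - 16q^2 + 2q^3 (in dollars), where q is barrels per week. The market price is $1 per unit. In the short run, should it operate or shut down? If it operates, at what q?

Shut down

Variable cost is VC = 44q - 16q^2 + 2q^3, so AVC = VC/q = 44 - 16q + 2q^2 and MC = dTC/dq = 44 - 32q + 6q^2.
AVC hits its minimum where MC = AVC, at q = 4, giving min AVC = 44 - 16·4 + 2·4^2 = $12.
P = $1 lies below min AVC = $12; no output level covers variable cost.
Best response: produce nothing and absorb the $62 fixed cost.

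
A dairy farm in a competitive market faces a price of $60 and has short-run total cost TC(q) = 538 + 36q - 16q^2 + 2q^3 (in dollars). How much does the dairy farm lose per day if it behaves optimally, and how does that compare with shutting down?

AVC = 36 - 16q + 2q^2; min AVC = $4 at q = 4. Since P = $60 ≥ min AVC, the firm produces.
MC = 36 - 32q + 6q^2. Setting P = MC and taking the root on the rising branch gives q* = 6.
TR = 60·6 = 360. TC = 538 + 72 = 610. Profit = 360 − 610 = -$250.
Shutting down would mean losing the fixed cost of $538, so operating at a loss of $250 is better by $288.

Profit = -$250 at q = 6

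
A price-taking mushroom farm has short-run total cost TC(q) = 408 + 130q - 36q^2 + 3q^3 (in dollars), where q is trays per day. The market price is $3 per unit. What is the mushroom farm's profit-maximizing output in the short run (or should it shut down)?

Shut down

From TC, MC = TC'(q) = 130 - 72q + 9q^2 and AVC = VC/q = 130 - 36q + 3q^2.
AVC is minimized where dAVC/dq = -36 + 6q = 0, at q = 6; min AVC = 130 - 36·6 + 3·6^2 = $22.
P = $3 lies below min AVC = $22; no output level covers variable cost.
Shutting down limits the loss to fixed cost, $408.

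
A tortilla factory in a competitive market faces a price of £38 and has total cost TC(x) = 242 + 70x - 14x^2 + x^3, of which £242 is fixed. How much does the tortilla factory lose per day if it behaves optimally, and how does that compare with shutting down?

AVC = 70 - 14x + x^2; min AVC = £21 at x = 7. Since P = £38 ≥ min AVC, the firm produces.
MC = 70 - 28x + 3x^2. Setting P = MC and taking the root on the rising branch gives x* = 8.
TR = 38·8 = 304. TC = 242 + 176 = 418. Profit = 304 − 418 = -£114.
That loss of £114 beats the £242 the firm would lose by shutting down; producing recovers £128 of fixed cost.

Profit = -£114 at x = 8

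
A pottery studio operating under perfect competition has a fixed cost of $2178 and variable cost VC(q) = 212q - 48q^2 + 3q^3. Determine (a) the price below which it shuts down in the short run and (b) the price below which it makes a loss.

Shutdown price = $20; break-even price = $245

Shutdown price = min AVC. AVC = 212 - 48q + 3q^2, with vertex at q = 8 and minimum $20.
ATC = 2178/q + 212 - 48q + 3q^2. Setting dATC/dq = −2178/q^2 − 48 + 6q = 0 gives q = 11 (since 6·11^3 − 48·11^2 = 2178).
min ATC = 2178/11 + 212 − 48·11 + 3·11^2 = $245. That is the break-even price.
For $20 ≤ P < $245 the firm produces at a loss; below $20 it shuts down.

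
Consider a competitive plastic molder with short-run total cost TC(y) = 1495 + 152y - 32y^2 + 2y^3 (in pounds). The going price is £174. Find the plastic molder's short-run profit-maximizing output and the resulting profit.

Profit = -£43 at y = 11

AVC = 152 - 32y + 2y^2 has its minimum £24 at y = 8; price £174 clears that bar, so the firm operates.
MC = 152 - 64y + 6y^2. Setting P = MC and taking the root on the rising branch gives y* = 11.
TR = 174·11 = 1914. TC = 1495 + 462 = 1957. Profit = 1914 − 1957 = -£43.
By producing, the firm covers all variable cost plus £1452 of fixed cost; shutting down would lose the full £1495.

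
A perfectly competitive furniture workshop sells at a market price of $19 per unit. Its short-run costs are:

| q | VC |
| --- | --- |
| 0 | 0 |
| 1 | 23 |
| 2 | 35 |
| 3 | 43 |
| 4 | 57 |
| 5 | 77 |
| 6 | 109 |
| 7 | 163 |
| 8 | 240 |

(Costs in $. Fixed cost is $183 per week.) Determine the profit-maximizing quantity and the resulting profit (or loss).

q = 4; profit = -$164

Tabulate TR − TC: q=0: -183; q=1: -187; q=2: -180; q=3: -169; q=4: -164; q=5: -165; q=6: -178; q=7: -213; q=8: -271.
Profit is maximized at q = 4. AVC there is 57/4 = $14.25 ≤ P, so producing beats shutting down (which would give -$183).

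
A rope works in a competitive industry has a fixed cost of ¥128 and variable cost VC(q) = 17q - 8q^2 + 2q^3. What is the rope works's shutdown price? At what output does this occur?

The firm shuts down when price falls below the minimum of average variable cost. AVC = VC/q = 17 - 8q + 2q^2.
dAVC/dq = -8 + 4q = 0 gives q = 2. min AVC = 17 - 8·2 + 2·2^2 = 9.
So the shutdown price is ¥9.

¥9 per unit, at q = 2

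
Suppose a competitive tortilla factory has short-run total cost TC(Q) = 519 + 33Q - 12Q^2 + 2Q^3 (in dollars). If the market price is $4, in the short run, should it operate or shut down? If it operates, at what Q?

Shut down

From TC, MC = TC'(Q) = 33 - 24Q + 6Q^2 and AVC = VC/Q = 33 - 12Q + 2Q^2.
The AVC parabola has its vertex at Q = 12/4 = 3, where AVC = 33 - 12·3 + 2·3^2 = $15.
Since P = $4 < min AVC = $15, price fails to cover variable cost at any output.
The firm minimizes its loss by shutting down and losing only its fixed cost of $519.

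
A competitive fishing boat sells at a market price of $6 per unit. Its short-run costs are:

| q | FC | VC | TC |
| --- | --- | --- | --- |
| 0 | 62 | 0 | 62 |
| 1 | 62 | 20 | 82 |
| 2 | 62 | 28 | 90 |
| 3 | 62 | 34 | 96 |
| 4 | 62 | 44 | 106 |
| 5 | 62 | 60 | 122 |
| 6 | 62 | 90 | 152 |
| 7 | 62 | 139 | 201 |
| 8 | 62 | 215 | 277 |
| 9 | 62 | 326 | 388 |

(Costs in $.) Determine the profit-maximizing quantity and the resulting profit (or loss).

Tabulate TR − TC: q=0: -62; q=1: -76; q=2: -78; q=3: -78; q=4: -82; q=5: -92; q=6: -116; q=7: -159; q=8: -229; q=9: -334.
Profit is highest at q = 0. Equivalently, the lowest AVC in the table is 44/4 ≈ $11 at q = 4, and P = $6 falls below it — price never covers variable cost, so the firm shuts down and loses only its fixed cost.

q = 0 (shut down); profit = -$62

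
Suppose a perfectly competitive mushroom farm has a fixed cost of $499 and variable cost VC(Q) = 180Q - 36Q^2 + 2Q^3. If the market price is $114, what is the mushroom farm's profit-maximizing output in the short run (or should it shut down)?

Produce at Q = 11

From TC, MC = TC'(Q) = 180 - 72Q + 6Q^2 and AVC = VC/Q = 180 - 36Q + 2Q^2.
AVC is minimized where dAVC/dQ = -36 + 4Q = 0, at Q = 9; min AVC = 180 - 36·9 + 2·9^2 = $18.
P = $114 exceeds min AVC = $18, so the firm stays open.
Set P = MC: 114 = 180 - 72Q + 6Q^2 → 66 - 72Q + 6Q^2 = 0. The roots are Q = 1 and Q = 11; the profit-maximizing output is on the rising part of MC, so Q* = 11.
Check: AVC at Q = 11 is $26 ≤ P, so revenue covers variable cost.
Profit = P·Q − TC = 114·11 − 785 = $469.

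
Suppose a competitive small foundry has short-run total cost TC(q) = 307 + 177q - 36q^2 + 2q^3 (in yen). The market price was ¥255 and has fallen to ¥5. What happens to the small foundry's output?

Output falls from 13 to 0 (the firm shuts down)

AVC = 177 - 36q + 2q^2, minimized at q = 9 where min AVC = ¥15. MC = 177 - 72q + 6q^2.
At P = ¥255 ≥ min AVC, set P = MC on the rising branch: q = 13.
At P = ¥5 < min AVC = ¥15, price no longer covers variable cost at any output, so the firm shuts down: q = 0.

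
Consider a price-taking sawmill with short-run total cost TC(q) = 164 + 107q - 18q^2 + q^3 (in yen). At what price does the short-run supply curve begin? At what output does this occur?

The firm shuts down when price falls below the minimum of average variable cost. AVC = VC/q = 107 - 18q + q^2.
dAVC/dq = -18 + 2q = 0 gives q = 9. min AVC = 107 - 18·9 + 9^2 = 26.
So the shutdown price is ¥26.

¥26 per unit, at q = 9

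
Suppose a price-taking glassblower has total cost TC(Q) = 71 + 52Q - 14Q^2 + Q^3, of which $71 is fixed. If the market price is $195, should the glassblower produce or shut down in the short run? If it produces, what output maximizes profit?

From TC, MC = TC'(Q) = 52 - 28Q + 3Q^2 and AVC = VC/Q = 52 - 14Q + Q^2.
AVC hits its minimum where MC = AVC, at Q = 7, giving min AVC = 52 - 14·7 + 7^2 = $3.
Because $195 ≥ $3, revenue can cover variable cost; the firm operates.
P = MC gives -143 - 28Q + 3Q^2 = 0, with roots -11/3 and 13. Take the larger (rising MC): Q* = 13.
Check: AVC at Q = 13 is $39 ≤ P, so revenue covers variable cost.
Profit = P·Q − TC = 195·13 − 578 = $1957.

Produce at Q = 13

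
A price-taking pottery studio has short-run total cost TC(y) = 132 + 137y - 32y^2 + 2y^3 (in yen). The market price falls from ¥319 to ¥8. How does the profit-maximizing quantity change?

Output falls from 13 to 0 (the firm shuts down)

AVC = 137 - 32y + 2y^2, minimized at y = 8 where min AVC = ¥9. MC = 137 - 64y + 6y^2.
With P = ¥319 above the shutdown price, P = MC gives y = 13.
At P = ¥8 < min AVC = ¥9, price no longer covers variable cost at any output, so the firm shuts down: y = 0.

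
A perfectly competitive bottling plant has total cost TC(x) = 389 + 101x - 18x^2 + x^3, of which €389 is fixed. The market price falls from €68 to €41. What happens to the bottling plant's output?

Output falls from 11 to 10

AVC = 101 - 18x + x^2, minimized at x = 9 where min AVC = €20. MC = 101 - 36x + 3x^2.
With P = €68 above the shutdown price, P = MC gives x = 11.
At P = €41 ≥ min AVC, set P = MC: x = 10. The firm stays open but cuts output.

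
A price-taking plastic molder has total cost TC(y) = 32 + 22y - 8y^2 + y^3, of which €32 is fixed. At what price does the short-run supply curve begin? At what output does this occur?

€6 per unit, at y = 4

The firm shuts down when price falls below the minimum of average variable cost. AVC = VC/y = 22 - 8y + y^2.
dAVC/dy = -8 + 2y = 0 gives y = 4. min AVC = 22 - 8·4 + 4^2 = 6.
The firm shuts down for any P below €6.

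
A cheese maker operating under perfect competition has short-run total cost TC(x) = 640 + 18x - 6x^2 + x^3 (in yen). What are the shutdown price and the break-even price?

Shutdown price = min AVC. AVC = 18 - 6x + x^2, with vertex at x = 3 and minimum ¥9.
ATC = 640/x + 18 - 6x + x^2. Setting dATC/dx = −640/x^2 − 6 + 2x = 0 gives x = 8 (since 2·8^3 − 6·8^2 = 640).
min ATC = 640/8 + 18 − 6·8 + 8^2 = ¥114. That is the break-even price.
Between these two prices the firm operates at a loss; above ¥114 it earns a profit.

Shutdown price = ¥9; break-even price = ¥114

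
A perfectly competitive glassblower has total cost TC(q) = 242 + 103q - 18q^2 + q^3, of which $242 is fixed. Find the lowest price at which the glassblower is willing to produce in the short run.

The firm shuts down when price falls below the minimum of average variable cost. AVC = VC/q = 103 - 18q + q^2.
At the minimum of AVC, MC = AVC. MC = 103 - 36q + 3q^2; setting MC = AVC gives 2q^2 - 18q = 0, so q = 9. min AVC = 22.
The firm shuts down for any P below $22.

$22 per unit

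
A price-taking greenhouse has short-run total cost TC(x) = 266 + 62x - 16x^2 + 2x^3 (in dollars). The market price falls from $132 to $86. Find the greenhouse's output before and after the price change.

AVC = 62 - 16x + 2x^2, minimized at x = 4 where min AVC = $30. MC = 62 - 32x + 6x^2.
With P = $132 above the shutdown price, P = MC gives x = 7.
At P = $86 ≥ min AVC, set P = MC: x = 6. The firm stays open but cuts output.

Output falls from 7 to 6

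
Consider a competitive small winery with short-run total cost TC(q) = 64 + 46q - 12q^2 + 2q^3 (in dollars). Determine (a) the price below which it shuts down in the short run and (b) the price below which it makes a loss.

Shutdown price = $28; break-even price = $46

AVC = 46 - 12q + 2q^2; minimized at q = 3, giving min AVC = $28. That is the shutdown price.
ATC = 64/q + 46 - 12q + 2q^2. Setting dATC/dq = −64/q^2 − 12 + 4q = 0 gives q = 4 (since 4·4^3 − 12·4^2 = 64).
min ATC = 64/4 + 46 − 12·4 + 2·4^2 = $46. That is the break-even price.
Between these two prices the firm operates at a loss; above $46 it earns a profit.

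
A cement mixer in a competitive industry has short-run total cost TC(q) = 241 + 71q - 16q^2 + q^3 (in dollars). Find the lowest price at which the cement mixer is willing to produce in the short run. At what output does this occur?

$7 per unit, at q = 8

The firm shuts down when price falls below the minimum of average variable cost. AVC = VC/q = 71 - 16q + q^2.
At the minimum of AVC, MC = AVC. MC = 71 - 32q + 3q^2; setting MC = AVC gives 2q^2 - 16q = 0, so q = 8. min AVC = 7.
The firm shuts down for any P below $7.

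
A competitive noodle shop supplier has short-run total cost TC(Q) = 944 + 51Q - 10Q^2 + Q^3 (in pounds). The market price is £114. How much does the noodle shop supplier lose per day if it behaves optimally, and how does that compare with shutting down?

AVC = 51 - 10Q + Q^2 has its minimum £26 at Q = 5; price £114 clears that bar, so the firm operates.
MC = 51 - 20Q + 3Q^2. Setting P = MC and taking the root on the rising branch gives Q* = 9.
TR = 114·9 = 1026. TC = 944 + 378 = 1322. Profit = 1026 − 1322 = -£296.
Shutting down would mean losing the fixed cost of £944, so operating at a loss of £296 is better by £648.

Profit = -£296 at Q = 9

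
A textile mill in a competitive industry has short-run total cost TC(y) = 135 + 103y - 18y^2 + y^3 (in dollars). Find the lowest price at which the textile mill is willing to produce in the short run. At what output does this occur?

Short-run supply begins at min AVC. From VC = 103y - 18y^2 + y^3, AVC = 103 - 18y + y^2.
dAVC/dy = -18 + 2y = 0 gives y = 9. min AVC = 103 - 18·9 + 9^2 = 22.
For P < $22 the firm produces nothing.

$22 per unit, at y = 9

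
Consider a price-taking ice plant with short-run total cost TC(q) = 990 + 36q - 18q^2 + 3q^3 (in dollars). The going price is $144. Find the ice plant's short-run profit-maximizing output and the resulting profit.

Profit = -$342 at q = 6

AVC = 36 - 18q + 3q^2; min AVC = $9 at q = 3. Since P = $144 ≥ min AVC, the firm produces.
MC = 36 - 36q + 9q^2. Setting P = MC and taking the root on the rising branch gives q* = 6.
TR = 144·6 = 864. TC = 990 + 216 = 1206. Profit = 864 − 1206 = -$342.
That loss of $342 beats the $990 the firm would lose by shutting down; producing recovers $648 of fixed cost.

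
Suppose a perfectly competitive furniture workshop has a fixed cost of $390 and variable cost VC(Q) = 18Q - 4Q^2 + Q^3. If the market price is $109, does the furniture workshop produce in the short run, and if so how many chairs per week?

Strip out fixed cost: VC = 18Q - 4Q^2 + Q^3. Then AVC = 18 - 4Q + Q^2 and MC = 18 - 8Q + 3Q^2.
AVC is minimized where dAVC/dQ = -4 + 2Q = 0, at Q = 2; min AVC = 18 - 4·2 + 2^2 = $14.
Since P = $109 ≥ min AVC = $14, price covers variable cost and the firm should produce.
Set P = MC: 109 = 18 - 8Q + 3Q^2 → -91 - 8Q + 3Q^2 = 0. The roots are Q = -13/3 and Q = 7; the profit-maximizing output is on the rising part of MC, so Q* = 7.
Check: AVC at Q = 7 is $39 ≤ P, so revenue covers variable cost.
Profit = P·Q − TC = 109·7 − 663 = $100.

Produce at Q = 7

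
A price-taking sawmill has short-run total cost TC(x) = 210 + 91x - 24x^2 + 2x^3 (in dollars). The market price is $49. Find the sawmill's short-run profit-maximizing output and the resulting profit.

Profit = -$14 at x = 7

AVC = 91 - 24x + 2x^2; min AVC = $19 at x = 6. Since P = $49 ≥ min AVC, the firm produces.
With MC = 91 - 48x + 6x^2, P = MC on the upward-sloping part at x* = 7.
TR = 49·7 = 343. TC = 210 + 147 = 357. Profit = 343 − 357 = -$14.
By producing, the firm covers all variable cost plus $196 of fixed cost; shutting down would lose the full $210.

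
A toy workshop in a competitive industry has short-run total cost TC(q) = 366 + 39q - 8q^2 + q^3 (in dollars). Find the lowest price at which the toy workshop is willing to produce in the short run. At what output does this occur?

The shutdown price is the minimum of AVC. VC = 39q - 8q^2 + q^3, so AVC = 39 - 8q + q^2.
At the minimum of AVC, MC = AVC. MC = 39 - 16q + 3q^2; setting MC = AVC gives 2q^2 - 8q = 0, so q = 4. min AVC = 23.
For P < $23 the firm produces nothing.

$23 per unit, at q = 4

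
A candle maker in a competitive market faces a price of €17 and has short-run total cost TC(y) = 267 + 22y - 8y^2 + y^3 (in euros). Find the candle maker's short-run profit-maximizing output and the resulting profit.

AVC = 22 - 8y + y^2; min AVC = €6 at y = 4. Since P = €17 ≥ min AVC, the firm produces.
With MC = 22 - 16y + 3y^2, P = MC on the upward-sloping part at y* = 5.
TR = 17·5 = 85. TC = 267 + 35 = 302. Profit = 85 − 302 = -€217.
Shutting down would mean losing the fixed cost of €267, so operating at a loss of €217 is better by €50.

Profit = -€217 at y = 5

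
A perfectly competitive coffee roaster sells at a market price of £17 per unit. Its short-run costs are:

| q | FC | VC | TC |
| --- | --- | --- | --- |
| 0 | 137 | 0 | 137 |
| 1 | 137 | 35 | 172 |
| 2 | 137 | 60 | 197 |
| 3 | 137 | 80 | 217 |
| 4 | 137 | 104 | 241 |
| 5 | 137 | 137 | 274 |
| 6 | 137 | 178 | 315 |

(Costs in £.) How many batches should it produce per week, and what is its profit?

q = 0 (shut down); profit = -£137

Profit at each row (π = 17q − TC): q=0: -137; q=1: -155; q=2: -163; q=3: -166; q=4: -173; q=5: -189; q=6: -213.
Profit is highest at q = 0. Equivalently, the lowest AVC in the table is 104/4 ≈ £26 at q = 4, and P = £17 falls below it — price never covers variable cost, so the firm shuts down and loses only its fixed cost.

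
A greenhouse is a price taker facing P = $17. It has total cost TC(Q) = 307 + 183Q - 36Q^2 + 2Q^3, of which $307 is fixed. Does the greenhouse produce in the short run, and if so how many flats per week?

Variable cost is VC = 183Q - 36Q^2 + 2Q^3, so AVC = VC/Q = 183 - 36Q + 2Q^2 and MC = dTC/dQ = 183 - 72Q + 6Q^2.
AVC hits its minimum where MC = AVC, at Q = 9, giving min AVC = 183 - 36·9 + 2·9^2 = $21.
Since P = $17 < min AVC = $21, price fails to cover variable cost at any output.
The firm minimizes its loss by shutting down and losing only its fixed cost of $307.

Shut down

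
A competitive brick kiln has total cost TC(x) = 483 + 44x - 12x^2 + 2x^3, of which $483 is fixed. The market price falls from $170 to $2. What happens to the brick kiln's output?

Output falls from 7 to 0 (the firm shuts down)

AVC = 44 - 12x + 2x^2, minimized at x = 3 where min AVC = $26. MC = 44 - 24x + 6x^2.
At P = $170 ≥ min AVC, set P = MC on the rising branch: x = 7.
At P = $2 < min AVC = $26, price no longer covers variable cost at any output, so the firm shuts down: x = 0.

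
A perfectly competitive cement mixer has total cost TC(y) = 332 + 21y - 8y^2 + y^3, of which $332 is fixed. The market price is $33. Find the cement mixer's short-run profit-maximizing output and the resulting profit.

AVC = 21 - 8y + y^2; min AVC = $5 at y = 4. Since P = $33 ≥ min AVC, the firm produces.
With MC = 21 - 16y + 3y^2, P = MC on the upward-sloping part at y* = 6.
TR = 33·6 = 198. TC = 332 + 54 = 386. Profit = 198 − 386 = -$188.
Shutting down would mean losing the fixed cost of $332, so operating at a loss of $188 is better by $144.

Profit = -$188 at y = 6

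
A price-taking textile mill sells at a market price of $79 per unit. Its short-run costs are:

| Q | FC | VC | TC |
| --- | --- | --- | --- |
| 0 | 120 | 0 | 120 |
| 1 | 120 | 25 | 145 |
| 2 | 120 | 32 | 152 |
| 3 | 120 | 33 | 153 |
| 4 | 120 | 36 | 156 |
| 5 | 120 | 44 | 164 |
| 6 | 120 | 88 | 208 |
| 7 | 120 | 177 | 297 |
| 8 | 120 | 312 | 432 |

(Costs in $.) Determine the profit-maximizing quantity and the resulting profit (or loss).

Profit at each row (π = 79Q − TC): Q=0: -120; Q=1: -66; Q=2: 6; Q=3: 84; Q=4: 160; Q=5: 231; Q=6: 266; Q=7: 256; Q=8: 200.
Profit is maximized at Q = 6. AVC there is 88/6 = $14.67 ≤ P, so producing beats shutting down (which would give -$120).

Q = 6; profit = $266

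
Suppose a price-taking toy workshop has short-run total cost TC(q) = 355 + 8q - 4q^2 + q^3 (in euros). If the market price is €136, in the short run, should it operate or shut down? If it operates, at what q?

Produce at q = 8

Variable cost is VC = 8q - 4q^2 + q^3, so AVC = VC/q = 8 - 4q + q^2 and MC = dTC/dq = 8 - 8q + 3q^2.
The AVC parabola has its vertex at q = 4/2 = 2, where AVC = 8 - 4·2 + 2^2 = €4.
Since P = €136 ≥ min AVC = €4, price covers variable cost and the firm should produce.
Solving P = MC: -128 - 8q + 3q^2 = 0 ⇒ q = -16/3 or 8. On the upward-sloping branch, q* = 8.
Check: AVC at q = 8 is €40 ≤ P, so revenue covers variable cost.
Profit = P·q − TC = 136·8 − 675 = €413.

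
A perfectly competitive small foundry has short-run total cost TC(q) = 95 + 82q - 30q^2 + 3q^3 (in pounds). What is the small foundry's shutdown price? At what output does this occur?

Short-run supply begins at min AVC. From VC = 82q - 30q^2 + 3q^3, AVC = 82 - 30q + 3q^2.
dAVC/dq = -30 + 6q = 0 gives q = 5. min AVC = 82 - 30·5 + 3·5^2 = 7.
So the shutdown price is £7.

£7 per unit, at q = 5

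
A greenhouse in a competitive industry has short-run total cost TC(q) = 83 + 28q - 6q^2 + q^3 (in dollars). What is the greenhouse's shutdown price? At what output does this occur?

Short-run supply begins at min AVC. From VC = 28q - 6q^2 + q^3, AVC = 28 - 6q + q^2.
At the minimum of AVC, MC = AVC. MC = 28 - 12q + 3q^2; setting MC = AVC gives 2q^2 - 6q = 0, so q = 3. min AVC = 19.
So the shutdown price is $19.

$19 per unit, at q = 3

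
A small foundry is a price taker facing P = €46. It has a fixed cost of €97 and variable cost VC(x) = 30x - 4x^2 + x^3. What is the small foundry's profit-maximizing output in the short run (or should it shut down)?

Produce at x = 4

Variable cost is VC = 30x - 4x^2 + x^3, so AVC = VC/x = 30 - 4x + x^2 and MC = dTC/dx = 30 - 8x + 3x^2.
AVC is minimized where dAVC/dx = -4 + 2x = 0, at x = 2; min AVC = 30 - 4·2 + 2^2 = €26.
Since P = €46 ≥ min AVC = €26, price covers variable cost and the firm should produce.
Set P = MC: 46 = 30 - 8x + 3x^2 → -16 - 8x + 3x^2 = 0. The roots are x = -4/3 and x = 4; the profit-maximizing output is on the rising part of MC, so x* = 4.
Check: AVC at x = 4 is €30 ≤ P, so revenue covers variable cost.
Profit = P·x − TC = 46·4 − 217 = -€33, a loss, but smaller than the €97 fixed cost the firm would lose by shutting down.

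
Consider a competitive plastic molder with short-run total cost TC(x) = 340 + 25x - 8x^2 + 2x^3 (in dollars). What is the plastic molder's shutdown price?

$17 per unit

Short-run supply begins at min AVC. From VC = 25x - 8x^2 + 2x^3, AVC = 25 - 8x + 2x^2.
dAVC/dx = -8 + 4x = 0 gives x = 2. min AVC = 25 - 8·2 + 2·2^2 = 17.
For P < $17 the firm produces nothing.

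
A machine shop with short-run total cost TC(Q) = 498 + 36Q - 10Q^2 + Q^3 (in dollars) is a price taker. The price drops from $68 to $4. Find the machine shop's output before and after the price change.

Output falls from 8 to 0 (the firm shuts down)

AVC = 36 - 10Q + Q^2, minimized at Q = 5 where min AVC = $11. MC = 36 - 20Q + 3Q^2.
With P = $68 above the shutdown price, P = MC gives Q = 8.
At P = $4 < min AVC = $11, price no longer covers variable cost at any output, so the firm shuts down: Q = 0.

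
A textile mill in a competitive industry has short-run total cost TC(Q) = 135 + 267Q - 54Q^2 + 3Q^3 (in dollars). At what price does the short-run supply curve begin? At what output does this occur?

$24 per unit, at Q = 9

Short-run supply begins at min AVC. From VC = 267Q - 54Q^2 + 3Q^3, AVC = 267 - 54Q + 3Q^2.
dAVC/dQ = -54 + 6Q = 0 gives Q = 9. min AVC = 267 - 54·9 + 3·9^2 = 24.
For P < $24 the firm produces nothing.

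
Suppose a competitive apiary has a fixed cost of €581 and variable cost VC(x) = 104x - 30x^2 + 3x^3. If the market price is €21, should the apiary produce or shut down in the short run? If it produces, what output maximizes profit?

Variable cost is VC = 104x - 30x^2 + 3x^3, so AVC = VC/x = 104 - 30x + 3x^2 and MC = dTC/dx = 104 - 60x + 9x^2.
AVC hits its minimum where MC = AVC, at x = 5, giving min AVC = 104 - 30·5 + 3·5^2 = €29.
Since P = €21 < min AVC = €29, price fails to cover variable cost at any output.
Shutting down limits the loss to fixed cost, €581.

Shut down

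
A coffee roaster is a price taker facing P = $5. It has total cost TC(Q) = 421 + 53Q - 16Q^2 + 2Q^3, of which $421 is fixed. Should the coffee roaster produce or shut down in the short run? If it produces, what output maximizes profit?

Shut down

Strip out fixed cost: VC = 53Q - 16Q^2 + 2Q^3. Then AVC = 53 - 16Q + 2Q^2 and MC = 53 - 32Q + 6Q^2.
AVC is minimized where dAVC/dQ = -16 + 4Q = 0, at Q = 4; min AVC = 53 - 16·4 + 2·4^2 = $21.
P = $5 lies below min AVC = $21; no output level covers variable cost.
The firm minimizes its loss by shutting down and losing only its fixed cost of $421.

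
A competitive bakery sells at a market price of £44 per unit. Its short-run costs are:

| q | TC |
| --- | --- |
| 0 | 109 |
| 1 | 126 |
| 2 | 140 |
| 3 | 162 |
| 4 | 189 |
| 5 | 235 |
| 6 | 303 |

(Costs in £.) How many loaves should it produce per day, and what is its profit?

Profit at each row (π = 44q − TC): q=0: -109; q=1: -82; q=2: -52; q=3: -30; q=4: -13; q=5: -15; q=6: -39.
Profit is maximized at q = 4. AVC there is 80/4 = £20 ≤ P, so producing beats shutting down (which would give -£109).

q = 4; profit = -£13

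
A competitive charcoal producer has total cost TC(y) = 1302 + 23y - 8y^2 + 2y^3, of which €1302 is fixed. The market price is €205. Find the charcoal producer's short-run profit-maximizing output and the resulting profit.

AVC = 23 - 8y + 2y^2; min AVC = €15 at y = 2. Since P = €205 ≥ min AVC, the firm produces.
With MC = 23 - 16y + 6y^2, P = MC on the upward-sloping part at y* = 7.
TR = 205·7 = 1435. TC = 1302 + 455 = 1757. Profit = 1435 − 1757 = -€322.
By producing, the firm covers all variable cost plus €980 of fixed cost; shutting down would lose the full €1302.

Profit = -€322 at y = 7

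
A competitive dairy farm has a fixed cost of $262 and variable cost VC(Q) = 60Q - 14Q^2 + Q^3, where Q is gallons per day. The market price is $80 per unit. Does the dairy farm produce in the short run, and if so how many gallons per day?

Produce at Q = 10

Strip out fixed cost: VC = 60Q - 14Q^2 + Q^3. Then AVC = 60 - 14Q + Q^2 and MC = 60 - 28Q + 3Q^2.
AVC is minimized where dAVC/dQ = -14 + 2Q = 0, at Q = 7; min AVC = 60 - 14·7 + 7^2 = $11.
Because $80 ≥ $11, revenue can cover variable cost; the firm operates.
P = MC gives -20 - 28Q + 3Q^2 = 0, with roots -2/3 and 10. Take the larger (rising MC): Q* = 10.
Check: AVC at Q = 10 is $20 ≤ P, so revenue covers variable cost.
Profit = P·Q − TC = 80·10 − 462 = $338.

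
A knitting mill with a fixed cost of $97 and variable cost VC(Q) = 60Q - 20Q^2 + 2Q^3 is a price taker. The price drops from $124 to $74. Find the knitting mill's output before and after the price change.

AVC = 60 - 20Q + 2Q^2, minimized at Q = 5 where min AVC = $10. MC = 60 - 40Q + 6Q^2.
With P = $124 above the shutdown price, P = MC gives Q = 8.
At P = $74 ≥ min AVC, set P = MC: Q = 7. The firm stays open but cuts output.

Output falls from 8 to 7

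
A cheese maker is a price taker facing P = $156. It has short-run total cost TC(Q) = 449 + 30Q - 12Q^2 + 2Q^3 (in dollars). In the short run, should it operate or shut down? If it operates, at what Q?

Strip out fixed cost: VC = 30Q - 12Q^2 + 2Q^3. Then AVC = 30 - 12Q + 2Q^2 and MC = 30 - 24Q + 6Q^2.
The AVC parabola has its vertex at Q = 12/4 = 3, where AVC = 30 - 12·3 + 2·3^2 = $12.
P = $156 exceeds min AVC = $12, so the firm stays open.
P = MC gives -126 - 24Q + 6Q^2 = 0, with roots -3 and 7. Take the larger (rising MC): Q* = 7.
Check: AVC at Q = 7 is $44 ≤ P, so revenue covers variable cost.
Profit = P·Q − TC = 156·7 − 757 = $335.

Produce at Q = 7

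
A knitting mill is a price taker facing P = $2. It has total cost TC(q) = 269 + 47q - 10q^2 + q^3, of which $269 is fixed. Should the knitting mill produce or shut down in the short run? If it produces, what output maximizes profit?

Shut down

From TC, MC = TC'(q) = 47 - 20q + 3q^2 and AVC = VC/q = 47 - 10q + q^2.
The AVC parabola has its vertex at q = 10/2 = 5, where AVC = 47 - 10·5 + 5^2 = $22.
Since P = $2 < min AVC = $22, price fails to cover variable cost at any output.
Shutting down limits the loss to fixed cost, $269.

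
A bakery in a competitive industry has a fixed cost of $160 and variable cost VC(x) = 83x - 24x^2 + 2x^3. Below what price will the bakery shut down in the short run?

$11 per unit

The firm shuts down when price falls below the minimum of average variable cost. AVC = VC/x = 83 - 24x + 2x^2.
dAVC/dx = -24 + 4x = 0 gives x = 6. min AVC = 83 - 24·6 + 2·6^2 = 11.
So the shutdown price is $11.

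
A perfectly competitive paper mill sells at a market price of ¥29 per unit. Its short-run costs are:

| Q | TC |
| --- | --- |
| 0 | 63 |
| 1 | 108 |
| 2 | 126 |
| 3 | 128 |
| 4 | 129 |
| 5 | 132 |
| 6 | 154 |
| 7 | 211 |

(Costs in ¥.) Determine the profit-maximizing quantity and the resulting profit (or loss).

Q = 6; profit = ¥20

Compute π = P·Q − TC at each output: Q=0: -63; Q=1: -79; Q=2: -68; Q=3: -41; Q=4: -13; Q=5: 13; Q=6: 20; Q=7: -8.
Profit is maximized at Q = 6. AVC there is 91/6 = ¥15.17 ≤ P, so producing beats shutting down (which would give -¥63).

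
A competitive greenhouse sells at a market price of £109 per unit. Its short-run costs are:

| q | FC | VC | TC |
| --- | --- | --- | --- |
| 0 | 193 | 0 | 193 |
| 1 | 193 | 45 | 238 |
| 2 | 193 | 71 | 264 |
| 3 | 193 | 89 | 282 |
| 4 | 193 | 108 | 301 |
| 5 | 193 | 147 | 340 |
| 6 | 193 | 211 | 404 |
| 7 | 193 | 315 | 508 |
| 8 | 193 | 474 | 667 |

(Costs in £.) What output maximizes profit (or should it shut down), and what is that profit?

Tabulate TR − TC: q=0: -193; q=1: -129; q=2: -46; q=3: 45; q=4: 135; q=5: 205; q=6: 250; q=7: 255; q=8: 205.
Profit is maximized at q = 7. AVC there is 315/7 = £45 ≤ P, so producing beats shutting down (which would give -£193).

q = 7; profit = £255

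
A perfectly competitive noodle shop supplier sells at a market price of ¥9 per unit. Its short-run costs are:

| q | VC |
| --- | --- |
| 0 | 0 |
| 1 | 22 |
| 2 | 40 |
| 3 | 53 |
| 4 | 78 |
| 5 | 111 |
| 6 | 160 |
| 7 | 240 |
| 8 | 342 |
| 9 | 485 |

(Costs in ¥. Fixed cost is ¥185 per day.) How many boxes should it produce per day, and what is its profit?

q = 0 (shut down); profit = -¥185

Tabulate TR − TC: q=0: -185; q=1: -198; q=2: -207; q=3: -211; q=4: -227; q=5: -251; q=6: -291; q=7: -362; q=8: -455; q=9: -589.
Profit is highest at q = 0. Equivalently, the lowest AVC in the table is 53/3 ≈ ¥17.67 at q = 3, and P = ¥9 falls below it — price never covers variable cost, so the firm shuts down and loses only its fixed cost.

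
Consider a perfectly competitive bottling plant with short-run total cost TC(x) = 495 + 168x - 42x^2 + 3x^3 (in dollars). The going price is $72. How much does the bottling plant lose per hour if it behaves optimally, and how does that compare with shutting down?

Profit = -$111 at x = 8

AVC = 168 - 42x + 3x^2; min AVC = $21 at x = 7. Since P = $72 ≥ min AVC, the firm produces.
MC = 168 - 84x + 9x^2. Setting P = MC and taking the root on the rising branch gives x* = 8.
TR = 72·8 = 576. TC = 495 + 192 = 687. Profit = 576 − 687 = -$111.
That loss of $111 beats the $495 the firm would lose by shutting down; producing recovers $384 of fixed cost.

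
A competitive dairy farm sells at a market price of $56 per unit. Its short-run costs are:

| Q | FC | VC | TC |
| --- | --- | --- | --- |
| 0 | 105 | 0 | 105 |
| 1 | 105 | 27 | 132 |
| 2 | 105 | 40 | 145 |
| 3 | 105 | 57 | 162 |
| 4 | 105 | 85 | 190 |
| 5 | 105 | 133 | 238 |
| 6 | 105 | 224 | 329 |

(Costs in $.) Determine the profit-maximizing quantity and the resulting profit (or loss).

Q = 5; profit = $42

Tabulate TR − TC: Q=0: -105; Q=1: -76; Q=2: -33; Q=3: 6; Q=4: 34; Q=5: 42; Q=6: 7.
Profit is maximized at Q = 5. AVC there is 133/5 = $26.60 ≤ P, so producing beats shutting down (which would give -$105).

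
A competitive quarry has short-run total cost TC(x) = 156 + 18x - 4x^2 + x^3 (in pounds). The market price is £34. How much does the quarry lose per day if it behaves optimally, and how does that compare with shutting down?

Profit = -£92 at x = 4

AVC = 18 - 4x + x^2; min AVC = £14 at x = 2. Since P = £34 ≥ min AVC, the firm produces.
With MC = 18 - 8x + 3x^2, P = MC on the upward-sloping part at x* = 4.
TR = 34·4 = 136. TC = 156 + 72 = 228. Profit = 136 − 228 = -£92.
That loss of £92 beats the £156 the firm would lose by shutting down; producing recovers £64 of fixed cost.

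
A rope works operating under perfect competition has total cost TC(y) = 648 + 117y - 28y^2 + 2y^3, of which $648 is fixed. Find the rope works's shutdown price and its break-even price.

Shutdown price = min AVC. AVC = 117 - 28y + 2y^2, with vertex at y = 7 and minimum $19.
ATC = 648/y + 117 - 28y + 2y^2. Setting dATC/dy = −648/y^2 − 28 + 4y = 0 gives y = 9 (since 4·9^3 − 28·9^2 = 648).
min ATC = 648/9 + 117 − 28·9 + 2·9^2 = $99. That is the break-even price.
For $19 ≤ P < $99 the firm produces at a loss; below $19 it shuts down.

Shutdown price = $19; break-even price = $99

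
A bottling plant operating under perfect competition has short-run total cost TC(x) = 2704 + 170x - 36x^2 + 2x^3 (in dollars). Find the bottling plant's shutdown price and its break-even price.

Shutdown price = $8; break-even price = $248

AVC = 170 - 36x + 2x^2; minimized at x = 9, giving min AVC = $8. That is the shutdown price.
ATC = 2704/x + 170 - 36x + 2x^2. Setting dATC/dx = −2704/x^2 − 36 + 4x = 0 gives x = 13 (since 4·13^3 − 36·13^2 = 2704).
min ATC = 2704/13 + 170 − 36·13 + 2·13^2 = $248. That is the break-even price.
For $8 ≤ P < $248 the firm produces at a loss; below $8 it shuts down.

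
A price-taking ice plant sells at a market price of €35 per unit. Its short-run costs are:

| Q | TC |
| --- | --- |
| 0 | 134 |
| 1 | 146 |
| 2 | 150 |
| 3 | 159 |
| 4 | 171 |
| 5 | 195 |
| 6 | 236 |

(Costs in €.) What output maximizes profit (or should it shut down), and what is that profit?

Profit at each row (π = 35Q − TC): Q=0: -134; Q=1: -111; Q=2: -80; Q=3: -54; Q=4: -31; Q=5: -20; Q=6: -26.
Profit is maximized at Q = 5. AVC there is 61/5 = €12.20 ≤ P, so producing beats shutting down (which would give -€134).

Q = 5; profit = -€20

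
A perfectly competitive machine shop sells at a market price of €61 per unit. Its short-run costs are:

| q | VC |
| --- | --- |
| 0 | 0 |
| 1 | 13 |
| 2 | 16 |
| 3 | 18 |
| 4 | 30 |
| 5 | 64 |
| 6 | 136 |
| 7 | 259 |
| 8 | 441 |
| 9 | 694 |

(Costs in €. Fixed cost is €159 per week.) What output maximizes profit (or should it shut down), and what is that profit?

q = 5; profit = €82

Profit at each row (π = 61q − TC): q=0: -159; q=1: -111; q=2: -53; q=3: 6; q=4: 55; q=5: 82; q=6: 71; q=7: 9; q=8: -112; q=9: -304.
Profit is maximized at q = 5. AVC there is 64/5 = €12.80 ≤ P, so producing beats shutting down (which would give -€159).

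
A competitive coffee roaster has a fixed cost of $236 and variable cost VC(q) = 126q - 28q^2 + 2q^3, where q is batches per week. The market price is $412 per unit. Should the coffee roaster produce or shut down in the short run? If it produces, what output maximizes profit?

From TC, MC = TC'(q) = 126 - 56q + 6q^2 and AVC = VC/q = 126 - 28q + 2q^2.
AVC hits its minimum where MC = AVC, at q = 7, giving min AVC = 126 - 28·7 + 2·7^2 = $28.
Because $412 ≥ $28, revenue can cover variable cost; the firm operates.
P = MC gives -286 - 56q + 6q^2 = 0, with roots -11/3 and 13. Take the larger (rising MC): q* = 13.
Check: AVC at q = 13 is $100 ≤ P, so revenue covers variable cost.
Profit = P·q − TC = 412·13 − 1536 = $3820.

Produce at q = 13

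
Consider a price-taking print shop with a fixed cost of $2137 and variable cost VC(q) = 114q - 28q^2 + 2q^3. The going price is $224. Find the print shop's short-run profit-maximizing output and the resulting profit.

Profit = -$201 at q = 11

AVC = 114 - 28q + 2q^2; min AVC = $16 at q = 7. Since P = $224 ≥ min AVC, the firm produces.
MC = 114 - 56q + 6q^2. Setting P = MC and taking the root on the rising branch gives q* = 11.
TR = 224·11 = 2464. TC = 2137 + 528 = 2665. Profit = 2464 − 2665 = -$201.
Shutting down would mean losing the fixed cost of $2137, so operating at a loss of $201 is better by $1936.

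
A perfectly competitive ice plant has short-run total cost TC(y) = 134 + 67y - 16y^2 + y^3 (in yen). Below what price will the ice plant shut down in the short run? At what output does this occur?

The shutdown price is the minimum of AVC. VC = 67y - 16y^2 + y^3, so AVC = 67 - 16y + y^2.
At the minimum of AVC, MC = AVC. MC = 67 - 32y + 3y^2; setting MC = AVC gives 2y^2 - 16y = 0, so y = 8. min AVC = 3.
So the shutdown price is ¥3.

¥3 per unit, at y = 8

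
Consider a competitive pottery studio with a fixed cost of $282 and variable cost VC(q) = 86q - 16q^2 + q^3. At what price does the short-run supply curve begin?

The firm shuts down when price falls below the minimum of average variable cost. AVC = VC/q = 86 - 16q + q^2.
At the minimum of AVC, MC = AVC. MC = 86 - 32q + 3q^2; setting MC = AVC gives 2q^2 - 16q = 0, so q = 8. min AVC = 22.
So the shutdown price is $22.

$22 per unit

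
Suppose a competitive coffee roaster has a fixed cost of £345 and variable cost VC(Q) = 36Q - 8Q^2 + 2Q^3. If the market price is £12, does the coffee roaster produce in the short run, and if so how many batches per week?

Shut down

From TC, MC = TC'(Q) = 36 - 16Q + 6Q^2 and AVC = VC/Q = 36 - 8Q + 2Q^2.
AVC hits its minimum where MC = AVC, at Q = 2, giving min AVC = 36 - 8·2 + 2·2^2 = £28.
Since P = £12 < min AVC = £28, price fails to cover variable cost at any output.
Best response: produce nothing and absorb the £345 fixed cost.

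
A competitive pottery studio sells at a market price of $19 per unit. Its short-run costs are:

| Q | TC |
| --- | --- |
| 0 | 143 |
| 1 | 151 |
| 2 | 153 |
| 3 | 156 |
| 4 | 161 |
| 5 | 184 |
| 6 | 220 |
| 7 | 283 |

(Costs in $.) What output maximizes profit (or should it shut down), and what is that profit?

Q = 4; profit = -$85

Tabulate TR − TC: Q=0: -143; Q=1: -132; Q=2: -115; Q=3: -99; Q=4: -85; Q=5: -89; Q=6: -106; Q=7: -150.
Profit is maximized at Q = 4. AVC there is 18/4 = $4.50 ≤ P, so producing beats shutting down (which would give -$143).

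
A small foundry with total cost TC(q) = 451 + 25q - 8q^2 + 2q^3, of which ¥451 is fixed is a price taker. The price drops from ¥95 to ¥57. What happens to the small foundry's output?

Output falls from 5 to 4

MC = 25 - 16q + 6q^2; the shutdown threshold is min AVC = ¥17 (at q = 2).
With P = ¥95 above the shutdown price, P = MC gives q = 5.
At P = ¥57 ≥ min AVC, set P = MC: q = 4. The firm stays open but cuts output.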